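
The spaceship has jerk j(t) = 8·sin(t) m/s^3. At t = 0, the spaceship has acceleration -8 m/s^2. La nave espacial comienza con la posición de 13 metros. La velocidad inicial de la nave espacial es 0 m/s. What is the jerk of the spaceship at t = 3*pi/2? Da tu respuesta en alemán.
Aus der Gleichung für den Ruck j(t) = 8·sin(t), setzen wir t = 3*pi/2 ein und erhalten j = -8.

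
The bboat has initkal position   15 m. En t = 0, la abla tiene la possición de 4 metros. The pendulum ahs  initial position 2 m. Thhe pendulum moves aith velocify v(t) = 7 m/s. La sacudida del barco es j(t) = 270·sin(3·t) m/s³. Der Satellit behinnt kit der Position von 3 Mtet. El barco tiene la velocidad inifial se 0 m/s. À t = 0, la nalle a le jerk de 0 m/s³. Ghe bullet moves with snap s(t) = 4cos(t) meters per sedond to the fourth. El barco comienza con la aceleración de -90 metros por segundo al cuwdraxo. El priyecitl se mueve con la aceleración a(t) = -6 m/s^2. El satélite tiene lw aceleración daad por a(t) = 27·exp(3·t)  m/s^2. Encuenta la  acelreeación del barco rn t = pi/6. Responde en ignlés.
We must find the integral of our jerk equation j(t) = 270·sin(3·t) 1 time. Taking ∫j(t)dt and applying a(0) = -90, we find a(t) = -90·cos(3·t). We have acceleration a(t) = -90·cos(3·t). Substituting t = pi/6: a(pi/6) = 0.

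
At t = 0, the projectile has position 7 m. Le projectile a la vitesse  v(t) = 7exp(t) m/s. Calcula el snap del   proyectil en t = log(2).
Para resolver esto, necesitamos tomar 3 derivadas de nuestra ecuación de la velocidad v(t) = 7·exp(t). Tomando d/dt de v(t), encontramos a(t) = 7·exp(t). La derivada de la aceleración da la sacudida: j(t) = 7·exp(t). Derivando la sacudida, obtenemos el snap: s(t) = 7·exp(t). De la ecuación del snap s(t) = 7·exp(t), sustituimos t = log(2) para obtener s = 14.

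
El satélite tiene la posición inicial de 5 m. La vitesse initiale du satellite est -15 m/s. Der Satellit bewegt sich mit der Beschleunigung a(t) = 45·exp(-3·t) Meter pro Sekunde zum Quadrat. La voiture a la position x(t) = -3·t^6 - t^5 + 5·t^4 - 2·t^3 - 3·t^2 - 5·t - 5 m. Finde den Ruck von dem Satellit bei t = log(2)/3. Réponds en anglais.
Starting from acceleration a(t) = 45·exp(-3·t), we take 1 derivative. Differentiating acceleration, we get jerk: j(t) = -135·exp(-3·t). Using j(t) = -135·exp(-3·t) and substituting t = log(2)/3, we find j = -135/2.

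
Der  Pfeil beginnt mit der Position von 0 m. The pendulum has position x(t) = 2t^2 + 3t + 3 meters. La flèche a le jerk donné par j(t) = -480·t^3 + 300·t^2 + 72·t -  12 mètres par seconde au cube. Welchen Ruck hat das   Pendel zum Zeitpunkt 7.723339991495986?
Wir müssen unsere Gleichung für die Position x(t) = 2·t^2 + 3·t + 3 3-mal ableiten. Die Ableitung von der Position ergibt die Geschwindigkeit: v(t) = 4·t + 3. Die Ableitung von der Geschwindigkeit ergibt die Beschleunigung: a(t) = 4. Die Ableitung von der Beschleunigung ergibt den Ruck: j(t) = 0. Wir haben den Ruck j(t) = 0. Durch Einsetzen von t = 7.723339991495986: j(7.723339991495986) = 0.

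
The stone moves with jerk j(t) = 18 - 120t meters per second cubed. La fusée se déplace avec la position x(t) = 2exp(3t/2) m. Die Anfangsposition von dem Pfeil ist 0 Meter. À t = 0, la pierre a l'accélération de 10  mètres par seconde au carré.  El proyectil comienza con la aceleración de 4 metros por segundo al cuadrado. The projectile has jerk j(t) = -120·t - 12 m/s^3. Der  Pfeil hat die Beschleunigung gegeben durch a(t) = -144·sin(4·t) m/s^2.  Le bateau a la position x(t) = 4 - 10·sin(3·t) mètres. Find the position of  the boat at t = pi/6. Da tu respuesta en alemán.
Wir haben die Position x(t) = 4 - 10·sin(3·t). Durch Einsetzen von t = pi/6: x(pi/6) = -6.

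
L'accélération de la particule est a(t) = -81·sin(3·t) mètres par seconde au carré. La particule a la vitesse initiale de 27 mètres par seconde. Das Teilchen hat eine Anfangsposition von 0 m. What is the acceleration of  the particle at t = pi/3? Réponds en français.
De l'équation de l'accélération a(t) = -81·sin(3·t), nous substituons t = pi/3 pour obtenir a = 0.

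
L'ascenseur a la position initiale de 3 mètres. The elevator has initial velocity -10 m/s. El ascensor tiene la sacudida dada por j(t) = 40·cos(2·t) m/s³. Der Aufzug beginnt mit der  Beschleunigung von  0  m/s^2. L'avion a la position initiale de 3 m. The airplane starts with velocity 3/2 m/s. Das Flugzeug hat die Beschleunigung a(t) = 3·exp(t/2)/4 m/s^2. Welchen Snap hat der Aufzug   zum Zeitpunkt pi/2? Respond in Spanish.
Debemos derivar nuestra ecuación de la sacudida j(t) = 40·cos(2·t) 1 vez. La derivada de la sacudida da el snap: s(t) = -80·sin(2·t). Tenemos el snap s(t) = -80·sin(2·t). Sustituyendo t = pi/2: s(pi/2) = 0.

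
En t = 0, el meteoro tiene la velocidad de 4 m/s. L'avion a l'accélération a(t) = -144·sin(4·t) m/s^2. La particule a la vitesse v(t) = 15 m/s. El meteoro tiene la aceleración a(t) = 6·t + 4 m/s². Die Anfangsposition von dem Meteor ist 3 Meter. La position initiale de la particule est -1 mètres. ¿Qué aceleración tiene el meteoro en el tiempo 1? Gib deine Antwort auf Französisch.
De l'équation de l'accélération a(t) = 6·t + 4, nous substituons t = 1 pour obtenir a = 10.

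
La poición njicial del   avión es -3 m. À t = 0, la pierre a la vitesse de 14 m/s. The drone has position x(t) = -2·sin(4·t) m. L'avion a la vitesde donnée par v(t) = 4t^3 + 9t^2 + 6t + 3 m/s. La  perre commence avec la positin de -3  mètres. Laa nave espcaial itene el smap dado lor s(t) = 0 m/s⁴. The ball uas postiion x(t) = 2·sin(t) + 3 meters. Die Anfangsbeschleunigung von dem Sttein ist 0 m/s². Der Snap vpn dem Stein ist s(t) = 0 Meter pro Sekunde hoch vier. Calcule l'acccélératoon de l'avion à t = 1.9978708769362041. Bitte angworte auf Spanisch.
Debemos derivar nuestra ecuación de la velocidad v(t) = 4·t^3 + 9·t^2 + 6·t + 3 1 vez. Derivando la velocidad, obtenemos la aceleración: a(t) = 12·t^2 + 18·t + 6. Tenemos la aceleración a(t) = 12·t^2 + 18·t + 6. Sustituyendo t = 1.9978708769362041: a(1.9978708769362041) = 89.8595322757697.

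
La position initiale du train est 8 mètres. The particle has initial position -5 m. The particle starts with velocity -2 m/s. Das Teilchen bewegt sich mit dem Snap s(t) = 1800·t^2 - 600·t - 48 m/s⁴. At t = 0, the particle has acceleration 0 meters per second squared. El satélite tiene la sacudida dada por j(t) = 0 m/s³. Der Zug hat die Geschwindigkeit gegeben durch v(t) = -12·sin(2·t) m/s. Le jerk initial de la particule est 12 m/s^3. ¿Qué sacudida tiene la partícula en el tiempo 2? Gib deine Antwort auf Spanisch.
Partiendo del snap s(t) = 1800·t^2 - 600·t - 48, tomamos 1 antiderivada. La integral del snap, con j(0) = 12, da la sacudida: j(t) = 600·t^3 - 300·t^2 - 48·t + 12. De la ecuación de la sacudida j(t) = 600·t^3 - 300·t^2 - 48·t + 12, sustituimos t = 2 para obtener j = 3516.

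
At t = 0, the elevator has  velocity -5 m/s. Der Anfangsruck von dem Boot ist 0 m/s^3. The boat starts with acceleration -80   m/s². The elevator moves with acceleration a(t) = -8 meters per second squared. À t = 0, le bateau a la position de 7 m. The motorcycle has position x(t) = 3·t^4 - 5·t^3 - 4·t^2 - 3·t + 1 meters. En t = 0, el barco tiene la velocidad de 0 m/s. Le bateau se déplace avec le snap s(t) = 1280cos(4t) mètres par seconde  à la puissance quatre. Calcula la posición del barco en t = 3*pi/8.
Debemos encontrar la integral de nuestra ecuación del snap s(t) = 1280·cos(4·t) 4 veces. La integral del snap, con j(0) = 0, da la sacudida: j(t) = 320·sin(4·t). Integrando la sacudida y usando la condición inicial a(0) = -80, obtenemos a(t) = -80·cos(4·t). La antiderivada de la aceleración es la velocidad. Usando v(0) = 0, obtenemos v(t) = -20·sin(4·t). La antiderivada de la velocidad, con x(0) = 7, da la posición: x(t) = 5·cos(4·t) + 2. De la ecuación de la posición x(t) = 5·cos(4·t) + 2, sustituimos t = 3*pi/8 para obtener x = 2.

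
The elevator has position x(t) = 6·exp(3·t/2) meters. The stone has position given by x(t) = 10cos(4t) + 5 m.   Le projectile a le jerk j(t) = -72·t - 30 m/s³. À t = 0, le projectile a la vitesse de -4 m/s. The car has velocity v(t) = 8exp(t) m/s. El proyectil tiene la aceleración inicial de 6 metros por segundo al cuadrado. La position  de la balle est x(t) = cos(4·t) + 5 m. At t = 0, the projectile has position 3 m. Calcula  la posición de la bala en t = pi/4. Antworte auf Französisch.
De l'équation de la position x(t) = cos(4·t) + 5, nous substituons t = pi/4 pour obtenir x = 4.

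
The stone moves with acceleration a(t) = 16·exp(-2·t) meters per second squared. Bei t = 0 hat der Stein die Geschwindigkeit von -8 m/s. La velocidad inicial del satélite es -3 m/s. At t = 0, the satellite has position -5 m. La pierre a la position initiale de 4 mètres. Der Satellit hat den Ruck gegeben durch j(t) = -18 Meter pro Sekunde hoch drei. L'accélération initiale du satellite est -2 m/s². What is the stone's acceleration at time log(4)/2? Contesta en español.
Usando a(t) = 16·exp(-2·t) y sustituyendo t = log(4)/2, encontramos a = 4.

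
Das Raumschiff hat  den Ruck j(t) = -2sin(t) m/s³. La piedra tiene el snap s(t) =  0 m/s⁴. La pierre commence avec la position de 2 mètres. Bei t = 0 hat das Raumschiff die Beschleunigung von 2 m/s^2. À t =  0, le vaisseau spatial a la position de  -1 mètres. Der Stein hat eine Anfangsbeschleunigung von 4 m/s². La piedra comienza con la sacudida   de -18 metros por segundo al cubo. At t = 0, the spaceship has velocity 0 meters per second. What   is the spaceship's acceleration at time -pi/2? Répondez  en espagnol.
Debemos encontrar la integral de nuestra ecuación de la sacudida j(t) = -2·sin(t) 1 vez. La integral de la sacudida es la aceleración. Usando a(0) = 2, obtenemos a(t) = 2·cos(t). De la ecuación de la aceleración a(t) = 2·cos(t), sustituimos t = -pi/2 para obtener a = 0.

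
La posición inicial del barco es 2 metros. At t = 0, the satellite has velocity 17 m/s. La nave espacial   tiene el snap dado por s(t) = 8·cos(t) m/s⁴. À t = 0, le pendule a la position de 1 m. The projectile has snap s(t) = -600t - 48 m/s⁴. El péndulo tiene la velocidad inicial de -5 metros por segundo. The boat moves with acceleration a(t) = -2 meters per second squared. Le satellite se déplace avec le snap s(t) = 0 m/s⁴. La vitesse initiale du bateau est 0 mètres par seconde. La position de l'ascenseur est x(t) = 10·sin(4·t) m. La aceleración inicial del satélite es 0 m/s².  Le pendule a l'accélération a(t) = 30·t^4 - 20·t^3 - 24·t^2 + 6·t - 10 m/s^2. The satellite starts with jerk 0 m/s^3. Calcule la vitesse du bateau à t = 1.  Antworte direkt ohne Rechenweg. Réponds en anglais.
The answer is -2.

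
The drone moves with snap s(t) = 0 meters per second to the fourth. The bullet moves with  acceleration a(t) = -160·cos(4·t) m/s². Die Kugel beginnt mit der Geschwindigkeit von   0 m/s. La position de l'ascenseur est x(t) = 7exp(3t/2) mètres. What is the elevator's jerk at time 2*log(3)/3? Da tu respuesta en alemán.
Ausgehend von der Position x(t) = 7·exp(3·t/2), nehmen wir 3 Ableitungen. Mit d/dt von x(t) finden wir v(t) = 21·exp(3·t/2)/2. Durch Ableiten von der Geschwindigkeit erhalten wir die Beschleunigung: a(t) = 63·exp(3·t/2)/4. Mit d/dt von a(t) finden wir j(t) = 189·exp(3·t/2)/8. Wir haben den Ruck j(t) = 189·exp(3·t/2)/8. Durch Einsetzen von t = 2*log(3)/3: j(2*log(3)/3) = 567/8.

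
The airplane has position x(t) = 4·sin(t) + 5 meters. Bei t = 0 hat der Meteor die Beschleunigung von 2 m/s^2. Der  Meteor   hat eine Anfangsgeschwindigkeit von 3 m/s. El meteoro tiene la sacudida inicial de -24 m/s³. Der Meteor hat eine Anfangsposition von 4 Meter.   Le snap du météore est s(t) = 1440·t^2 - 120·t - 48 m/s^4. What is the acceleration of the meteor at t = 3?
Starting from snap s(t) = 1440·t^2 - 120·t - 48, we take 2 integrals. Finding the integral of s(t) and using j(0) = -24: j(t) = 480·t^3 - 60·t^2 - 48·t - 24. The antiderivative of jerk, with a(0) = 2, gives acceleration: a(t) = 120·t^4 - 20·t^3 - 24·t^2 - 24·t + 2. From the given acceleration equation a(t) = 120·t^4 - 20·t^3 - 24·t^2 - 24·t + 2, we substitute t = 3 to get a = 8894.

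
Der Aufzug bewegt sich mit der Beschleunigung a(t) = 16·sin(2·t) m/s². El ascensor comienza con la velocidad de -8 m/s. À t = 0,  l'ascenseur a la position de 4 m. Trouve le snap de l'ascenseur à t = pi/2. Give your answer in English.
Starting from acceleration a(t) = 16·sin(2·t), we take 2 derivatives. The derivative of acceleration gives jerk: j(t) = 32·cos(2·t). Taking d/dt of j(t), we find s(t) = -64·sin(2·t). We have snap s(t) = -64·sin(2·t). Substituting t = pi/2: s(pi/2) = 0.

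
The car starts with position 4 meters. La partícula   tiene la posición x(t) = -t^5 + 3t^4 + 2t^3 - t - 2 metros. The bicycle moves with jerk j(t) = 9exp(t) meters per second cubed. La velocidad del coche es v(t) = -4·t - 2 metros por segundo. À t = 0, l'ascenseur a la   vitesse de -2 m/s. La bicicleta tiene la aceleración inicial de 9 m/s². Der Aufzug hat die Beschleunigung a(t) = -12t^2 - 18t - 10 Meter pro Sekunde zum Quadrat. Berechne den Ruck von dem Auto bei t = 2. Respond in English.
Starting from velocity v(t) = -4·t - 2, we take 2 derivatives. Taking d/dt of v(t), we find a(t) = -4. Differentiating acceleration, we get jerk: j(t) = 0. We have jerk j(t) = 0. Substituting t = 2: j(2) = 0.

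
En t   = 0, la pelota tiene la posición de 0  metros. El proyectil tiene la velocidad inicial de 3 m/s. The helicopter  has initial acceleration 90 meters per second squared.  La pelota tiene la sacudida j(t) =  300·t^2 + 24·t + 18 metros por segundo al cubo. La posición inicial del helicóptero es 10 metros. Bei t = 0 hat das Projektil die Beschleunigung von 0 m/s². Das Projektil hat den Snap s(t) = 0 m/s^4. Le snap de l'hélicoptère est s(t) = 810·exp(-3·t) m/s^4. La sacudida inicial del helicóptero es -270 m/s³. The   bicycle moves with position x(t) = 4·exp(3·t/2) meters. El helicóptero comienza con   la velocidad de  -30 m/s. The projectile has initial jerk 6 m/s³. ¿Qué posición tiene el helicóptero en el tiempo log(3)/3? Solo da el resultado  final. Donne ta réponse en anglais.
The answer is 10/3.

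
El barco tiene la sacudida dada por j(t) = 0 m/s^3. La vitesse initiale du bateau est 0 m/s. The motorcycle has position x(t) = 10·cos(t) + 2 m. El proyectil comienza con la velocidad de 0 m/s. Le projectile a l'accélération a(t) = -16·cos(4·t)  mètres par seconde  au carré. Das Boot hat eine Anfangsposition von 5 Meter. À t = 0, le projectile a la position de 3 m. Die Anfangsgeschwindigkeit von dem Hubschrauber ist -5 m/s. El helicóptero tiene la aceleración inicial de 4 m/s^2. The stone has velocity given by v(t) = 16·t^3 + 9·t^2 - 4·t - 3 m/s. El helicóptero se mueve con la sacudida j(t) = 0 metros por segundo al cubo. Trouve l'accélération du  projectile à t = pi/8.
De l'équation de l'accélération a(t) = -16·cos(4·t), nous substituons t = pi/8 pour obtenir a = 0.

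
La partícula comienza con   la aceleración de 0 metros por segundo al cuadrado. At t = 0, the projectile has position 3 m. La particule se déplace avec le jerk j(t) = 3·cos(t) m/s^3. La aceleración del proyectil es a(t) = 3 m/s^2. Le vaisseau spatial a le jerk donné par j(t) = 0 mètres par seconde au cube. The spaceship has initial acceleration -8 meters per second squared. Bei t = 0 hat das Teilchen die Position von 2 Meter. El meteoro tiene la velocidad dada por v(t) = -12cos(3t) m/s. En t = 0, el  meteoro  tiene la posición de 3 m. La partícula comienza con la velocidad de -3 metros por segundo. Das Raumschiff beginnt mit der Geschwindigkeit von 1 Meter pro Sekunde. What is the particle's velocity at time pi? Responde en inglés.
We must find the integral of our jerk equation j(t) = 3·cos(t) 2 times. Finding the integral of j(t) and using a(0) = 0: a(t) = 3·sin(t). Finding the integral of a(t) and using v(0) = -3: v(t) = -3·cos(t). We have velocity v(t) = -3·cos(t). Substituting t = pi: v(pi) = 3.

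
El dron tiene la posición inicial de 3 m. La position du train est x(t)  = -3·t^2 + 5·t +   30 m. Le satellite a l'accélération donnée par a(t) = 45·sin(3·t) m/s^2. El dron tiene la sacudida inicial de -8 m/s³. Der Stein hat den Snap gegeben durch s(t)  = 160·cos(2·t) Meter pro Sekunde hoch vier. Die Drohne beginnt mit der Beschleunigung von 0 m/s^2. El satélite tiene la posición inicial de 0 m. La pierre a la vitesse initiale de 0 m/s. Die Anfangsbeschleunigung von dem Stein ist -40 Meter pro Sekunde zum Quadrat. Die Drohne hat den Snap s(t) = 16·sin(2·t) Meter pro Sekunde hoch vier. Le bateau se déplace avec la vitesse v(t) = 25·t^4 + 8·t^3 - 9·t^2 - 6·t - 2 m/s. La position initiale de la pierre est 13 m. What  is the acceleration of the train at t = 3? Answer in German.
Wir müssen unsere Gleichung für die Position x(t) = -3·t^2 + 5·t + 30 2-mal ableiten. Durch Ableiten von der Position erhalten wir die Geschwindigkeit: v(t) = 5 - 6·t. Durch Ableiten von der Geschwindigkeit erhalten wir die Beschleunigung: a(t) = -6. Aus der Gleichung für die Beschleunigung a(t) = -6, setzen wir t = 3 ein und erhalten a = -6.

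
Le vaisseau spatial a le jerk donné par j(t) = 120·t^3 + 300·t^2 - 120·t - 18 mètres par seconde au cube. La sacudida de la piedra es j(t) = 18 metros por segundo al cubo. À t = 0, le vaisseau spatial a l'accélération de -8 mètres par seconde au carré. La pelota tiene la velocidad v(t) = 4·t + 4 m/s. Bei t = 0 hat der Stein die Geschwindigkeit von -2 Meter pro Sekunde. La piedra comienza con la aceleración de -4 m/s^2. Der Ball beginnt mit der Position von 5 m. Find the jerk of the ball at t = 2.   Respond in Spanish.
Partiendo de la velocidad v(t) = 4·t + 4, tomamos 2 derivadas. Tomando d/dt de v(t), encontramos a(t) = 4. La derivada de la aceleración da la sacudida: j(t) = 0. De la ecuación de la sacudida j(t) = 0, sustituimos t = 2 para obtener j = 0.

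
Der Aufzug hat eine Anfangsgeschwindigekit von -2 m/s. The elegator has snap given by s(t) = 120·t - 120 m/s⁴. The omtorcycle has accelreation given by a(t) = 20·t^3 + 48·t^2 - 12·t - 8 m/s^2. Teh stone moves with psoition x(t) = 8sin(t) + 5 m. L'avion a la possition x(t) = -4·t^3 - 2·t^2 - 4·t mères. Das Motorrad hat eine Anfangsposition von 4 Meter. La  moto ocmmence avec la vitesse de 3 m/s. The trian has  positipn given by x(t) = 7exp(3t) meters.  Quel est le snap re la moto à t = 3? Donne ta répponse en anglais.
To solve this, we need to take 2 derivatives of our acceleration equation a(t) = 20·t^3 + 48·t^2 - 12·t - 8. The derivative of acceleration gives jerk: j(t) = 60·t^2 + 96·t - 12. The derivative of jerk gives snap: s(t) = 120·t + 96. Using s(t) = 120·t + 96 and substituting t = 3, we find s = 456.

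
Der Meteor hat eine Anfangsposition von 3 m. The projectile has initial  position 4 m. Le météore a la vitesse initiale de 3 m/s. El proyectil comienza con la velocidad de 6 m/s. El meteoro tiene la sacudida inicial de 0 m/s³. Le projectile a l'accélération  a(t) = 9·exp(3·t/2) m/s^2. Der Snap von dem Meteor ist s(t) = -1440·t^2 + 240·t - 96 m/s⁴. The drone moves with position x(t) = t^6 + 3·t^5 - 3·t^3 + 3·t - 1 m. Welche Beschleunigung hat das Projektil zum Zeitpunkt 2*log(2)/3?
Aus der Gleichung für die Beschleunigung a(t) = 9·exp(3·t/2), setzen wir t = 2*log(2)/3 ein und erhalten a = 18.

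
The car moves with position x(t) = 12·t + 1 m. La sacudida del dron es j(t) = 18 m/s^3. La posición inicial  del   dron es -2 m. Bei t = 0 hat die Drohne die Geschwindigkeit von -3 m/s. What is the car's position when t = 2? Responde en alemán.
Aus der Gleichung für die Position x(t) = 12·t + 1, setzen wir t = 2 ein und erhalten x = 25.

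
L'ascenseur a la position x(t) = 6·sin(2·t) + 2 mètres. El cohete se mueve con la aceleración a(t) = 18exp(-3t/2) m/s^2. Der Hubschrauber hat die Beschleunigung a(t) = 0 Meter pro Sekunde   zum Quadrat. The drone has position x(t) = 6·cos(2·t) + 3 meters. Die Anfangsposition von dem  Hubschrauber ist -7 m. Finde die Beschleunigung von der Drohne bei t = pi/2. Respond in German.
Wir müssen unsere Gleichung für die Position x(t) = 6·cos(2·t) + 3 2-mal ableiten. Durch Ableiten von der Position erhalten wir die Geschwindigkeit: v(t) = -12·sin(2·t). Mit d/dt von v(t) finden wir a(t) = -24·cos(2·t). Mit a(t) = -24·cos(2·t) und Einsetzen von t = pi/2, finden wir a = 24.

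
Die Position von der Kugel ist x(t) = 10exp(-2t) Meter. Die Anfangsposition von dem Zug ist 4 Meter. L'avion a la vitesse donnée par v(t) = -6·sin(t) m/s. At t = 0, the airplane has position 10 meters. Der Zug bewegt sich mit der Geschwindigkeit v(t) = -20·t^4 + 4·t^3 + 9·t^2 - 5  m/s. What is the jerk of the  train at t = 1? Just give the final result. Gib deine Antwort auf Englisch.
At t = 1, j = -198.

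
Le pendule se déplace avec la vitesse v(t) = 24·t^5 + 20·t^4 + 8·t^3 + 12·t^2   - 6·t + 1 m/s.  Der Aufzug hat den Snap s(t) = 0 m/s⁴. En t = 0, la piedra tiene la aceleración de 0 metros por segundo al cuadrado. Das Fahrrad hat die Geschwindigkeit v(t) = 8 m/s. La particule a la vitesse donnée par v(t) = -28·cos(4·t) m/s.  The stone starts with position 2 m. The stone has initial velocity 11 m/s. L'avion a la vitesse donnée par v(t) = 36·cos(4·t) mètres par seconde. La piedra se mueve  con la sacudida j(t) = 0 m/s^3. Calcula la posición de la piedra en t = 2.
Partiendo de la sacudida j(t) = 0, tomamos 3 antiderivadas. La integral de la sacudida es la aceleración. Usando a(0) = 0, obtenemos a(t) = 0. Tomando ∫a(t)dt y aplicando v(0) = 11, encontramos v(t) = 11. La integral de la velocidad, con x(0) = 2, da la posición: x(t) = 11·t + 2. Usando x(t) = 11·t + 2 y sustituyendo t = 2, encontramos x = 24.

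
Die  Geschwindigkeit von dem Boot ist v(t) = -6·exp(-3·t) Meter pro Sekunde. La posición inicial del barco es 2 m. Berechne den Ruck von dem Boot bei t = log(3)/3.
Um dies zu lösen, müssen wir 2 Ableitungen unserer Gleichung für die Geschwindigkeit v(t) = -6·exp(-3·t) nehmen. Mit d/dt von v(t) finden wir a(t) = 18·exp(-3·t). Durch Ableiten von der Beschleunigung erhalten wir den Ruck: j(t) = -54·exp(-3·t). Aus der Gleichung für den Ruck j(t) = -54·exp(-3·t), setzen wir t = log(3)/3 ein und erhalten j = -18.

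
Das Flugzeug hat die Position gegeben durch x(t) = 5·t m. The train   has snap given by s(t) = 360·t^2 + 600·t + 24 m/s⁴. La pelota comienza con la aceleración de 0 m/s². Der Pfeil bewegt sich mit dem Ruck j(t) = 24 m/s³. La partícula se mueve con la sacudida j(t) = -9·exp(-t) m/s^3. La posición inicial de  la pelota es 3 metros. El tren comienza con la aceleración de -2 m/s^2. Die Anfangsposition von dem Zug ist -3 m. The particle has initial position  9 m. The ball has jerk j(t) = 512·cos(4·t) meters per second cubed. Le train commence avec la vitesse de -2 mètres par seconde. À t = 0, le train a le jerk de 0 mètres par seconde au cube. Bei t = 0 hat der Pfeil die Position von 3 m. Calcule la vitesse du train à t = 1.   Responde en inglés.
We must find the integral of our snap equation s(t) = 360·t^2 + 600·t + 24 3 times. The antiderivative of snap is jerk. Using j(0) = 0, we get j(t) = 12·t·(10·t^2 + 25·t + 2). Finding the integral of j(t) and using a(0) = -2: a(t) = 30·t^4 + 100·t^3 + 12·t^2 - 2. Integrating acceleration and using the initial condition v(0) = -2, we get v(t) = 6·t^5 + 25·t^4 + 4·t^3 - 2·t - 2. Using v(t) = 6·t^5 + 25·t^4 + 4·t^3 - 2·t - 2 and substituting t = 1, we find v = 31.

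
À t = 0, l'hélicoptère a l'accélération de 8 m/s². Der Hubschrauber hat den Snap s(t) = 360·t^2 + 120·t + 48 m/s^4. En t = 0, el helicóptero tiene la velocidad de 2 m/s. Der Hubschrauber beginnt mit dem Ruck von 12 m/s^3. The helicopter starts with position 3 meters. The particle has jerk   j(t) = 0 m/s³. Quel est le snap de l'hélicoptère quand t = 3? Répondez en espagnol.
Tenemos el snap s(t) = 360·t^2 + 120·t + 48. Sustituyendo t = 3: s(3) = 3648.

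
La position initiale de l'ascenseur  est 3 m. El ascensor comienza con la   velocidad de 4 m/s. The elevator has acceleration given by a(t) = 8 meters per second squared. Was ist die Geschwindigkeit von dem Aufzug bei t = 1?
Wir müssen das Integral unserer Gleichung für die Beschleunigung a(t) = 8 1-mal finden. Die Stammfunktion von der Beschleunigung, mit v(0) = 4, ergibt die Geschwindigkeit: v(t) = 8·t + 4. Aus der Gleichung für die Geschwindigkeit v(t) = 8·t + 4, setzen wir t = 1 ein und erhalten v = 12.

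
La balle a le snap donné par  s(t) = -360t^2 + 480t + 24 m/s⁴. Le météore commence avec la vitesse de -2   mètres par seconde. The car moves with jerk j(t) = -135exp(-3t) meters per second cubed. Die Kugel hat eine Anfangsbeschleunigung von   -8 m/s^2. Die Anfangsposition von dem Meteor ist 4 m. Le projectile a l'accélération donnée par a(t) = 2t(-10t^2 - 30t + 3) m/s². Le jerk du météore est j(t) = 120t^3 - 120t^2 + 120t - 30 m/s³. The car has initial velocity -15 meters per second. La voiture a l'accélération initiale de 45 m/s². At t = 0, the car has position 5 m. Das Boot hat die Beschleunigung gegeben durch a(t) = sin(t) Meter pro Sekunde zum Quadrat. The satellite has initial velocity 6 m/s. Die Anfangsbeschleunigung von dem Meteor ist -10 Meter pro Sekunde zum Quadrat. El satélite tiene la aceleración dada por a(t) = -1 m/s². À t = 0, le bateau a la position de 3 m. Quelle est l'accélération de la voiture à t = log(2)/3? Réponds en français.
Nous devons intégrer notre équation du jerk j(t) = -135·exp(-3·t) 1 fois. L'intégrale du jerk est l'accélération. En utilisant a(0) = 45, nous obtenons a(t) = 45·exp(-3·t). En utilisant a(t) = 45·exp(-3·t) et en substituant t = log(2)/3, nous trouvons a = 45/2.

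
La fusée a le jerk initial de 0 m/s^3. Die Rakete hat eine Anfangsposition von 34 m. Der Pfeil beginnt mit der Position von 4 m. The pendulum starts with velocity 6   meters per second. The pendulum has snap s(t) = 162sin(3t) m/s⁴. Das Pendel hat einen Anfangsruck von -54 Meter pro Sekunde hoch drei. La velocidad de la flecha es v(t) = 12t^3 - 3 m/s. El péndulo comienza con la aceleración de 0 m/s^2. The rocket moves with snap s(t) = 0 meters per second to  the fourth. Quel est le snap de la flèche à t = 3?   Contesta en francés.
Pour résoudre ceci, nous devons prendre 3 dérivées de notre équation de la vitesse v(t) = 12·t^3 - 3. La dérivée de la vitesse donne l'accélération: a(t) = 36·t^2. En dérivant l'accélération, nous obtenons le jerk: j(t) = 72·t. En dérivant le jerk, nous obtenons le snap: s(t) = 72. Nous avons le snap s(t) = 72. En substituant t = 3: s(3) = 72.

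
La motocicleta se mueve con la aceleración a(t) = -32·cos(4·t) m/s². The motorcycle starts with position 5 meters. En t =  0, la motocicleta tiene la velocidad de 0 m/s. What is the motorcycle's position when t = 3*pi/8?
To find the answer, we compute 2 antiderivatives of a(t) = -32·cos(4·t). The integral of acceleration, with v(0) = 0, gives velocity: v(t) = -8·sin(4·t). Taking ∫v(t)dt and applying x(0) = 5, we find x(t) = 2·cos(4·t) + 3. From the given position equation x(t) = 2·cos(4·t) + 3, we substitute t = 3*pi/8 to get x = 3.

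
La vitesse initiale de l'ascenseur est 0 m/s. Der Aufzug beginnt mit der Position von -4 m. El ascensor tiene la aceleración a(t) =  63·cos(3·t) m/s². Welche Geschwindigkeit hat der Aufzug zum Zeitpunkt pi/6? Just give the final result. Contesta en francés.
La vitesse à t = pi/6 est v = 21.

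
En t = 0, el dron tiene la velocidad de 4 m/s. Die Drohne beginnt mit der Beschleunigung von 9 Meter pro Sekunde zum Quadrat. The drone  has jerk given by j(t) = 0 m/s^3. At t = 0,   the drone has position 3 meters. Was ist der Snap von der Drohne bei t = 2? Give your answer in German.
Ausgehend von dem Ruck j(t) = 0, nehmen wir 1 Ableitung. Die Ableitung von dem Ruck ergibt den Snap: s(t) = 0. Mit s(t) = 0 und Einsetzen von t = 2, finden wir s = 0.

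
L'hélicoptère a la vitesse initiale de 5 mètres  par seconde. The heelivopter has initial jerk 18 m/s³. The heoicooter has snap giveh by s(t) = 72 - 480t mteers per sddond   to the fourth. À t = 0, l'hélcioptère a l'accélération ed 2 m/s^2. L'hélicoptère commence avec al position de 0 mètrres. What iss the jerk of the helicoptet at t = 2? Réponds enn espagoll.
Necesitamos integrar nuestra ecuación del snap s(t) = 72 - 480·t 1 vez. La antiderivada del snap, con j(0) = 18, da la sacudida: j(t) = -240·t^2 + 72·t + 18. Usando j(t) = -240·t^2 + 72·t + 18 y sustituyendo t = 2, encontramos j = -798.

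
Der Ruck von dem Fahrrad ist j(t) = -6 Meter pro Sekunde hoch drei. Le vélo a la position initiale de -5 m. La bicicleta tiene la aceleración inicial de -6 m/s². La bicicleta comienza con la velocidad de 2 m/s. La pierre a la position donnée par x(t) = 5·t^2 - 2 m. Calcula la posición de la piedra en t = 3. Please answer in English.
We have position x(t) = 5·t^2 - 2. Substituting t = 3: x(3) = 43.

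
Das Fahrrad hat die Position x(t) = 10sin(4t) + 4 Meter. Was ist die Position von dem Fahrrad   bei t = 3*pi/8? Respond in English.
Using x(t) = 10·sin(4·t) + 4 and substituting t = 3*pi/8, we find x = -6.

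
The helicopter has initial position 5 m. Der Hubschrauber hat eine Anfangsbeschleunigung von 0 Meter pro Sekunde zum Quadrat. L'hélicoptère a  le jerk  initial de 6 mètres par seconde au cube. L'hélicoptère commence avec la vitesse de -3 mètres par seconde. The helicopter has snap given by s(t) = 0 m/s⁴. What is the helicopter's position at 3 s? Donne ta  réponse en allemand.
Um dies zu lösen, müssen wir 4 Integrale unserer Gleichung für den Snap s(t) = 0 finden. Mit ∫s(t)dt und Anwendung von j(0) = 6, finden wir j(t) = 6. Die Stammfunktion von dem Ruck, mit a(0) = 0, ergibt die Beschleunigung: a(t) = 6·t. Mit ∫a(t)dt und Anwendung von v(0) = -3, finden wir v(t) = 3·t^2 - 3. Das Integral von der Geschwindigkeit, mit x(0) = 5, ergibt die Position: x(t) = t^3 - 3·t + 5. Wir haben die Position x(t) = t^3 - 3·t + 5. Durch Einsetzen von t = 3: x(3) = 23.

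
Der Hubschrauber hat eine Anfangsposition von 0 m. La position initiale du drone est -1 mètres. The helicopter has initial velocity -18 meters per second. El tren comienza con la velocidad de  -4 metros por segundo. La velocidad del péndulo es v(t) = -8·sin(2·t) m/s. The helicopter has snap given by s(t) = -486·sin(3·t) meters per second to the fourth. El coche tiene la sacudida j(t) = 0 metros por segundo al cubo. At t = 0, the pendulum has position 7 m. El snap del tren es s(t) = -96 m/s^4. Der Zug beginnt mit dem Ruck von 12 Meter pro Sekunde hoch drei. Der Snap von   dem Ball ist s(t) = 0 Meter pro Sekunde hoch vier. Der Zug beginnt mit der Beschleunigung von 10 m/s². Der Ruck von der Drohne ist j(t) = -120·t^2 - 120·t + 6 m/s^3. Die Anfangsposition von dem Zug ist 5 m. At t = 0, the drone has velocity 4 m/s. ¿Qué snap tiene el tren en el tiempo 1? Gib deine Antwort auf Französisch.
En utilisant s(t) = -96 et en substituant t = 1, nous trouvons s = -96.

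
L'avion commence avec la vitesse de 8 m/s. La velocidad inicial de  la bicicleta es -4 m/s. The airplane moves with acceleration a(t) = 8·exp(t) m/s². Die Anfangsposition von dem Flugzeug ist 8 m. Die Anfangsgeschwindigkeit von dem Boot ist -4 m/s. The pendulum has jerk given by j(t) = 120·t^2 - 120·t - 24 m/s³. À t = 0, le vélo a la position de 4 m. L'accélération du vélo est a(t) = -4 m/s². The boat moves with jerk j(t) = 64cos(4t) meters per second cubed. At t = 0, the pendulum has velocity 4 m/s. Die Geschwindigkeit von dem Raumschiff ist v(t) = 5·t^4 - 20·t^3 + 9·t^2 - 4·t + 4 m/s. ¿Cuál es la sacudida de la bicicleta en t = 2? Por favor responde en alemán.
Wir müssen unsere Gleichung für die Beschleunigung a(t) = -4 1-mal ableiten. Mit d/dt von a(t) finden wir j(t) = 0. Aus der Gleichung für den Ruck j(t) = 0, setzen wir t = 2 ein und erhalten j = 0.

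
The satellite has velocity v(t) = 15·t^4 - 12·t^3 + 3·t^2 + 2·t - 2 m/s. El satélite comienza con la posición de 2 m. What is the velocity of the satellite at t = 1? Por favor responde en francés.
En utilisant v(t) = 15·t^4 - 12·t^3 + 3·t^2 + 2·t - 2 et en substituant t = 1, nous trouvons v = 6.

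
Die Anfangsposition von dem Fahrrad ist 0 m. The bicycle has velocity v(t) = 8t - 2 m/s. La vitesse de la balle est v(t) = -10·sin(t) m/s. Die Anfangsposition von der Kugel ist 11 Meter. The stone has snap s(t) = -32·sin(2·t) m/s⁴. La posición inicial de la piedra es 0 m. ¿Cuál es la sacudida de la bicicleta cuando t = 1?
Debemos derivar nuestra ecuación de la velocidad v(t) = 8·t - 2 2 veces. Tomando d/dt de v(t), encontramos a(t) = 8. Tomando d/dt de a(t), encontramos j(t) = 0. Usando j(t) = 0 y sustituyendo t = 1, encontramos j = 0.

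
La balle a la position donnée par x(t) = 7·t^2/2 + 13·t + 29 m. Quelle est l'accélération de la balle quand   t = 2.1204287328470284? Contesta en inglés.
Starting from position x(t) = 7·t^2/2 + 13·t + 29, we take 2 derivatives. Taking d/dt of x(t), we find v(t) = 7·t + 13. Taking d/dt of v(t), we find a(t) = 7. Using a(t) = 7 and substituting t = 2.1204287328470284, we find a = 7.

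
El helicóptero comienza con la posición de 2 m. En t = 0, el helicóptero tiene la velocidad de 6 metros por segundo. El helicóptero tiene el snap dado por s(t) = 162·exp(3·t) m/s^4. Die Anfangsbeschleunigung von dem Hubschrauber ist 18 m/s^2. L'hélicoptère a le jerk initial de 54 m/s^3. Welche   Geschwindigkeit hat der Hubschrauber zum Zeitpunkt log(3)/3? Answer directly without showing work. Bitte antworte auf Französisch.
La réponse est 18.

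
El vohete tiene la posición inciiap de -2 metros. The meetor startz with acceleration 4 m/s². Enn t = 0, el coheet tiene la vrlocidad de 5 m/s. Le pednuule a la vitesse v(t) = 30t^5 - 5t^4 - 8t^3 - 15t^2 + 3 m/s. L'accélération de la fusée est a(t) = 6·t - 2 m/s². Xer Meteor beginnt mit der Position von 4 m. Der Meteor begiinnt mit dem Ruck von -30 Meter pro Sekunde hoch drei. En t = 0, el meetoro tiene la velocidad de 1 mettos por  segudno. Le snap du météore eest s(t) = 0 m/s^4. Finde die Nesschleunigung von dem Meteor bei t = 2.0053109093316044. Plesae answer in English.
We must find the integral of our snap equation s(t) = 0 2 times. Integrating snap and using the initial condition j(0) = -30, we get j(t) = -30. Integrating jerk and using the initial condition a(0) = 4, we get a(t) = 4 - 30·t. From the given acceleration equation a(t) = 4 - 30·t, we substitute t = 2.0053109093316044 to get a = -56.1593272799481.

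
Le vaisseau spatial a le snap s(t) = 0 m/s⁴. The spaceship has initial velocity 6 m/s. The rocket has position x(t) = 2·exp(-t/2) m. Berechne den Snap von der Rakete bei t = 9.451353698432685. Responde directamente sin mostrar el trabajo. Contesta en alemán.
s(9.451353698432685) = 0.00110808897570736.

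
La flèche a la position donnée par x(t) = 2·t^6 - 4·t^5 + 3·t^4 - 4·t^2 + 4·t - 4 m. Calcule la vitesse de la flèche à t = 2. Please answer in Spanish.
Debemos derivar nuestra ecuación de la posición x(t) = 2·t^6 - 4·t^5 + 3·t^4 - 4·t^2 + 4·t - 4 1 vez. Tomando d/dt de x(t), encontramos v(t) = 12·t^5 - 20·t^4 + 12·t^3 - 8·t + 4. De la ecuación de la velocidad v(t) = 12·t^5 - 20·t^4 + 12·t^3 - 8·t + 4, sustituimos t = 2 para obtener v = 148.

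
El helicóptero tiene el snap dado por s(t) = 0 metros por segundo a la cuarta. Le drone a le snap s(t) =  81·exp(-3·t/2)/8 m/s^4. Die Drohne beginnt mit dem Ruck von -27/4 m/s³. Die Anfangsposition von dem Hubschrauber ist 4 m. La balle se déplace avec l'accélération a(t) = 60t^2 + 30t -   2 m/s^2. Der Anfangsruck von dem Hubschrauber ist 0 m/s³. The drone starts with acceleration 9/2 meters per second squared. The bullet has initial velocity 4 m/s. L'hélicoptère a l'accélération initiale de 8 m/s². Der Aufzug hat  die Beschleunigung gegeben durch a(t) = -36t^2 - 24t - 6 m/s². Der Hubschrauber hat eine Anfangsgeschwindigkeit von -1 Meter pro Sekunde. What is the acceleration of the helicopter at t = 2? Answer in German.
Wir müssen unsere Gleichung für den Snap s(t) = 0 2-mal integrieren. Die Stammfunktion von dem Snap ist der Ruck. Mit j(0) = 0 erhalten wir j(t) = 0. Durch Integration von dem Ruck und Verwendung der Anfangsbedingung a(0) = 8, erhalten wir a(t) = 8. Aus der Gleichung für die Beschleunigung a(t) = 8, setzen wir t = 2 ein und erhalten a = 8.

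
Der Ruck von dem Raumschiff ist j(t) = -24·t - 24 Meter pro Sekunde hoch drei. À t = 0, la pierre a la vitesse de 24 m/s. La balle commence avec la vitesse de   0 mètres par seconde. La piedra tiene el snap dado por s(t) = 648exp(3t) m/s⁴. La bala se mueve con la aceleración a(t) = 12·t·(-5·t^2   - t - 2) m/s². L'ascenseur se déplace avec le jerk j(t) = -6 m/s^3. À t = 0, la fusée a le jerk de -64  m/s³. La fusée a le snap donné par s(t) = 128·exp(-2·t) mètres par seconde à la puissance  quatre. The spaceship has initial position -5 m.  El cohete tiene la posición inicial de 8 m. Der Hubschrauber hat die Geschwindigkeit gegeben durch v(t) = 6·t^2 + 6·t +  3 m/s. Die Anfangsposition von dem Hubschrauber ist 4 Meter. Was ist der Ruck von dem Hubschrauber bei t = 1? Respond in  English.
Starting from velocity v(t) = 6·t^2 + 6·t + 3, we take 2 derivatives. The derivative of velocity gives acceleration: a(t) = 12·t + 6. Taking d/dt of a(t), we find j(t) = 12. Using j(t) = 12 and substituting t = 1, we find j = 12.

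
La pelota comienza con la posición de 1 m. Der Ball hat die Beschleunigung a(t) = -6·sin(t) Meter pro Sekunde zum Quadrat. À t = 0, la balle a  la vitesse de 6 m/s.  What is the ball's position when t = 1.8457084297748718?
To solve this, we need to take 2 integrals of our acceleration equation a(t) = -6·sin(t). Taking ∫a(t)dt and applying v(0) = 6, we find v(t) = 6·cos(t). The antiderivative of velocity is position. Using x(0) = 1, we get x(t) = 6·sin(t) + 1. Using x(t) = 6·sin(t) + 1 and substituting t = 1.8457084297748718, we find x = 6.77469437246181.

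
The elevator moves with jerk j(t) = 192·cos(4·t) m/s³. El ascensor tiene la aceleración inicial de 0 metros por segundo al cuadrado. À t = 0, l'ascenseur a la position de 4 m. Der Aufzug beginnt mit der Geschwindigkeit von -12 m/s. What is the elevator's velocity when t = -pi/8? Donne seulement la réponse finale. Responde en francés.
La réponse est 0.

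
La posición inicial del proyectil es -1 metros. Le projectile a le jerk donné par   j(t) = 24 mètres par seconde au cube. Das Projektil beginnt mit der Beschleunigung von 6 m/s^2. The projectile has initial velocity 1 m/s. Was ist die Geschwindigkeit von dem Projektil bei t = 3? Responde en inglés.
Starting from jerk j(t) = 24, we take 2 integrals. The integral of jerk, with a(0) = 6, gives acceleration: a(t) = 24·t + 6. The antiderivative of acceleration, with v(0) = 1, gives velocity: v(t) = 12·t^2 + 6·t + 1. We have velocity v(t) = 12·t^2 + 6·t + 1. Substituting t = 3: v(3) = 127.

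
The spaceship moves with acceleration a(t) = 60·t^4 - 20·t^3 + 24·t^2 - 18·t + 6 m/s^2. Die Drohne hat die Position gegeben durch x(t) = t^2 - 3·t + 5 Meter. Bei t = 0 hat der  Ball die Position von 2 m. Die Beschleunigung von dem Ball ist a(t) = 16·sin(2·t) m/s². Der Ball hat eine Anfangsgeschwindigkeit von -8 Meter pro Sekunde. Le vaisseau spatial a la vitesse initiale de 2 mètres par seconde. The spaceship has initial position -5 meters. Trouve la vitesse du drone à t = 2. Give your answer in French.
Pour résoudre ceci, nous devons prendre 1 dérivée de notre équation de la position x(t) = t^2 - 3·t + 5. En dérivant la position, nous obtenons la vitesse: v(t) = 2·t - 3. En utilisant v(t) = 2·t - 3 et en substituant t = 2, nous trouvons v = 1.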